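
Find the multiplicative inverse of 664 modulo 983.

416

By the extended Euclidean algorithm:
983 = 1*664 + 319
664 = 2*319 + 26
319 = 12*26 + 7
26 = 3*7 + 5
7 = 1*5 + 2
5 = 2*2 + 1
2 = 2*1 + 0
gcd(664, 983) = 1, so the inverse exists.
Back-substitute for 1:
1 = 1*5 − 2*2
  = −2*7 + 3*5
  = 3*26 − 11*7
  = −11*319 + 135*26
  = 135*664 − 281*319
  = −281*983 + 416*664
So 664⁻¹ ≡ 416 (mod 983).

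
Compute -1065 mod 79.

-1065 = -14×79 + 41, so -1065 ≡ 41 (mod 79).

41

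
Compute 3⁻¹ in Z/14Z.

5

By the extended Euclidean algorithm:
14 = 4·3 + 2
3 = 1·2 + 1
2 = 2·1 + 0
gcd(3, 14) = 1, so the inverse exists.
Back-substitute for 1:
1 = 1·3 − 1·2
  = −1·14 + 5·3
So 3⁻¹ ≡ 5 (mod 14).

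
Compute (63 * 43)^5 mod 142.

23

63 * 43 = 2709 ≡ 11 (mod 142)
(11)^5 ≡ 23 (mod 142)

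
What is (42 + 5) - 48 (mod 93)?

92

42 + 5 = 47
47 - 48 = -1 ≡ 92 (mod 93)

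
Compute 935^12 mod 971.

By square-and-multiply:
12 in binary is 1100, i.e. 12 = 8 + 4.
935^1 ≡ 935 (mod 971)
935^2 ≡ 935^2 = 874225 ≡ 325 (mod 971)
935^4 ≡ 325^2 = 105625 ≡ 757 (mod 971)
935^8 ≡ 757^2 = 573049 ≡ 159 (mod 971)
935^12 = 935^8 · 935^4 ≡ 159 · 757 (mod 971).
159 · 757 = 120363 ≡ 930 (mod 971).

930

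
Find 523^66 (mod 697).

543

Using repeated squaring:
66 in binary is 1000010, i.e. 66 = 64 + 2.
523^1 ≡ 523 (mod 697)
523^2 ≡ 523^2 = 273529 ≡ 305 (mod 697)
523^4 ≡ 305^2 = 93025 ≡ 324 (mod 697)
523^8 ≡ 324^2 = 104976 ≡ 426 (mod 697)
523^16 ≡ 426^2 = 181476 ≡ 256 (mod 697)
523^32 ≡ 256^2 = 65536 ≡ 18 (mod 697)
523^64 ≡ 18^2 = 324 (mod 697)
523^66 = 523^64 * 523^2 ≡ 324 * 305 (mod 697).
324 * 305 = 98820 ≡ 543 (mod 697).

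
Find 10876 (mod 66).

10876 = 164*66 + 52, so 10876 ≡ 52 (mod 66).

52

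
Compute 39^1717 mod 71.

1717 in binary is 11010110101, i.e. 1717 = 1024 + 512 + 128 + 32 + 16 + 4 + 1.
39^1 ≡ 39 (mod 71)
39^2 ≡ 39^2 = 1521 ≡ 30 (mod 71)
39^4 ≡ 30^2 = 900 ≡ 48 (mod 71)
39^8 ≡ 48^2 = 2304 ≡ 32 (mod 71)
39^16 ≡ 32^2 = 1024 ≡ 30 (mod 71)
39^32 ≡ 30^2 = 900 ≡ 48 (mod 71)
39^64 ≡ 48^2 = 2304 ≡ 32 (mod 71)
39^128 ≡ 32^2 = 1024 ≡ 30 (mod 71)
39^256 ≡ 30^2 = 900 ≡ 48 (mod 71)
39^512 ≡ 48^2 = 2304 ≡ 32 (mod 71)
39^1024 ≡ 32^2 = 1024 ≡ 30 (mod 71)
39^1717 = 39^1024 × 39^512 × 39^128 × 39^32 × 39^16 × 39^4 × 39^1 ≡ 30 × 32 × 30 × 48 × 30 × 48 × 39 (mod 71).
Accumulate the product:
30 × 32 = 960 ≡ 37
37 × 30 = 1110 ≡ 45
45 × 48 = 2160 ≡ 30
30 × 30 = 900 ≡ 48
48 × 48 = 2304 ≡ 32
32 × 39 = 1248 ≡ 41

41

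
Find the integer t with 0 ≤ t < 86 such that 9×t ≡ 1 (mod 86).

67

Apply the Euclidean algorithm and back-substitute:
86 = 9*9 + 5
9 = 1*5 + 4
5 = 1*4 + 1
4 = 4*1 + 0
gcd(9, 86) = 1, so the inverse exists.
Back-substitute for 1:
1 = 1*5 − 1*4
  = −1*9 + 2*5
  = 2*86 − 19*9
So 9⁻¹ ≡ −19 ≡ 67 (mod 86).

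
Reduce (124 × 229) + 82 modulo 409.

124 × 229 = 28396 ≡ 175 (mod 409)
175 + 82 = 257

257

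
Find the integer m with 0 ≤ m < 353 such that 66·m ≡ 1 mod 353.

230

353 = 5·66 + 23
66 = 2·23 + 20
23 = 1·20 + 3
20 = 6·3 + 2
3 = 1·2 + 1
2 = 2·1 + 0
gcd(66, 353) = 1, so the inverse exists.
Bézout: 1 = 23·353 − 123·66.
So 66⁻¹ ≡ −123 ≡ 230 (mod 353).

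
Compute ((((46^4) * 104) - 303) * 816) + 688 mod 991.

(46)^4 ≡ 118 (mod 991)
118 * 104 = 12272 ≡ 380 (mod 991)
380 - 303 = 77
77 * 816 = 62832 ≡ 399 (mod 991)
399 + 688 = 1087 ≡ 96 (mod 991)

96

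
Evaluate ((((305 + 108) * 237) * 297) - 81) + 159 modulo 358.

305 + 108 = 413 ≡ 55 (mod 358)
55 * 237 = 13035 ≡ 147 (mod 358)
147 * 297 = 43659 ≡ 341 (mod 358)
341 - 81 = 260
260 + 159 = 419 ≡ 61 (mod 358)

61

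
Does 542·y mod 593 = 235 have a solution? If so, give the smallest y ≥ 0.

507

gcd(542, 593) = 1, so a unique solution mod 593 exists.
542⁻¹ ≡ 93 (mod 593).
y ≡ 93·235 ≡ 507 (mod 593).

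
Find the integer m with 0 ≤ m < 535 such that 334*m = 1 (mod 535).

354

Run the extended Euclidean algorithm:
535 = 1*334 + 201
334 = 1*201 + 133
201 = 1*133 + 68
133 = 1*68 + 65
68 = 1*65 + 3
65 = 21*3 + 2
3 = 1*2 + 1
2 = 2*1 + 0
gcd(334, 535) = 1, so the inverse exists.
Back-substitute for 1:
1 = 1*3 − 1*2
  = −1*65 + 22*3
  = 22*68 − 23*65
  = −23*133 + 45*68
  = 45*201 − 68*133
  = −68*334 + 113*201
  = 113*535 − 181*334
So 334⁻¹ ≡ −181 ≡ 354 (mod 535).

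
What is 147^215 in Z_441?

0

215 in binary is 11010111, i.e. 215 = 128 + 64 + 16 + 4 + 2 + 1.
147^1 ≡ 147 (mod 441)
147^2 ≡ 147^2 = 21609 ≡ 0 (mod 441)
147^4 ≡ 0^2 = 0 (mod 441)
147^8 ≡ 0^2 = 0 (mod 441)
147^16 ≡ 0^2 = 0 (mod 441)
147^32 ≡ 0^2 = 0 (mod 441)
147^64 ≡ 0^2 = 0 (mod 441)
147^128 ≡ 0^2 = 0 (mod 441)
147^215 = 147^128 * 147^64 * 147^16 * 147^4 * 147^2 * 147^1 ≡ 0 * 0 * 0 * 0 * 0 * 147 (mod 441).
Accumulate the product:
0 * 0 = 0
0 * 0 = 0
0 * 0 = 0
0 * 0 = 0
0 * 147 = 0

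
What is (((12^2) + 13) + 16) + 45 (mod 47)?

(12)^2 ≡ 3 (mod 47)
3 + 13 = 16
16 + 16 = 32
32 + 45 = 77 ≡ 30 (mod 47)

30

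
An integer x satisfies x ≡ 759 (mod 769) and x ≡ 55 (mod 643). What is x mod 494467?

475232

769⁻¹ mod 643: 769*148 ≡ 1 (mod 643), so 769⁻¹ ≡ 148.
x = 759 + 769*((55 − 759)*148 mod 643) = 759 + 769*617 = 475232.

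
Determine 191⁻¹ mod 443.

443 = 2×191 + 61
191 = 3×61 + 8
61 = 7×8 + 5
8 = 1×5 + 3
5 = 1×3 + 2
3 = 1×2 + 1
2 = 2×1 + 0
gcd(191, 443) = 1, so the inverse exists.
Bézout: 1 = −72×443 + 167×191.
So 191⁻¹ ≡ 167 (mod 443).

167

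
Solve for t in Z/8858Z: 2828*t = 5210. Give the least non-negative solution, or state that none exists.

124

gcd(2828, 8858) = 2, and 2 | 5210, so solutions exist.
Divide through by 2: 1414*t mod 4429 = 2605.
1414⁻¹ ≡ 1350 (mod 4429).
t ≡ 1350*2605 ≡ 124 (mod 4429).
The smallest non-negative solution is t = 124.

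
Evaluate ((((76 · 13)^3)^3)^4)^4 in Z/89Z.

76 · 13 = 988 ≡ 9 (mod 89)
(9)^3 ≡ 17 (mod 89)
(17)^3 ≡ 18 (mod 89)
(18)^4 ≡ 45 (mod 89)
(45)^4 ≡ 39 (mod 89)

39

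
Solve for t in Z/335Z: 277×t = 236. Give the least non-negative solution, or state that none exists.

123

gcd(277, 335) = 1, so a unique solution mod 335 exists.
277⁻¹ ≡ 283 (mod 335).
t ≡ 283×236 ≡ 123 (mod 335).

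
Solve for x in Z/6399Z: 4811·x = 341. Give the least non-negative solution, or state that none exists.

2752

gcd(4811, 6399) = 1, so a unique solution mod 6399 exists.
4811⁻¹ ≡ 4493 (mod 6399).
x ≡ 4493·341 ≡ 2752 (mod 6399).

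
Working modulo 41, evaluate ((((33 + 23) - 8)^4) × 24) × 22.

33 + 23 = 56 ≡ 15 (mod 41)
15 - 8 = 7
(7)^4 ≡ 23 (mod 41)
23 × 24 = 552 ≡ 19 (mod 41)
19 × 22 = 418 ≡ 8 (mod 41)

8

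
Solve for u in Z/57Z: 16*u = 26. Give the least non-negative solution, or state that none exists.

gcd(16, 57) = 1, so a unique solution mod 57 exists.
16⁻¹ ≡ 25 (mod 57).
u ≡ 25*26 ≡ 23 (mod 57).

23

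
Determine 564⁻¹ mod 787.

Run the extended Euclidean algorithm:
787 = 1*564 + 223
564 = 2*223 + 118
223 = 1*118 + 105
118 = 1*105 + 13
105 = 8*13 + 1
13 = 13*1 + 0
gcd(564, 787) = 1, so the inverse exists.
Bézout: 1 = 43*787 − 60*564.
So 564⁻¹ ≡ −60 ≡ 727 (mod 787).

727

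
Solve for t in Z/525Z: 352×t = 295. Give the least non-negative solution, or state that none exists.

235

gcd(352, 525) = 1, so a unique solution mod 525 exists.
352⁻¹ ≡ 88 (mod 525).
t ≡ 88×295 ≡ 235 (mod 525).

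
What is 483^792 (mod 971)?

Using repeated squaring:
792 in binary is 1100011000, i.e. 792 = 512 + 256 + 16 + 8.
483^1 ≡ 483 (mod 971)
483^2 ≡ 483^2 = 233289 ≡ 249 (mod 971)
483^4 ≡ 249^2 = 62001 ≡ 828 (mod 971)
483^8 ≡ 828^2 = 685584 ≡ 58 (mod 971)
483^16 ≡ 58^2 = 3364 ≡ 451 (mod 971)
483^32 ≡ 451^2 = 203401 ≡ 462 (mod 971)
483^64 ≡ 462^2 = 213444 ≡ 795 (mod 971)
483^128 ≡ 795^2 = 632025 ≡ 875 (mod 971)
483^256 ≡ 875^2 = 765625 ≡ 477 (mod 971)
483^512 ≡ 477^2 = 227529 ≡ 315 (mod 971)
483^792 = 483^512 * 483^256 * 483^16 * 483^8 ≡ 315 * 477 * 451 * 58 (mod 971).
Accumulate the product:
315 * 477 = 150255 ≡ 721
721 * 451 = 325171 ≡ 857
857 * 58 = 49706 ≡ 185

185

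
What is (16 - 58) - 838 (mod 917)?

37

16 - 58 = -42 ≡ 875 (mod 917)
875 - 838 = 37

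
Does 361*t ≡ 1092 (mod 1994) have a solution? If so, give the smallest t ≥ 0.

gcd(361, 1994) = 1, so a unique solution mod 1994 exists.
361⁻¹ ≡ 1055 (mod 1994).
t ≡ 1055*1092 ≡ 1522 (mod 1994).

1522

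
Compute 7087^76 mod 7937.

By square-and-multiply:
76 in binary is 1001100, i.e. 76 = 64 + 8 + 4.
7087^1 ≡ 7087 (mod 7937)
7087^2 ≡ 7087^2 = 50225569 ≡ 233 (mod 7937)
7087^4 ≡ 233^2 = 54289 ≡ 6667 (mod 7937)
7087^8 ≡ 6667^2 = 44448889 ≡ 1689 (mod 7937)
7087^16 ≡ 1689^2 = 2852721 ≡ 3338 (mod 7937)
7087^32 ≡ 3338^2 = 11142244 ≡ 6633 (mod 7937)
7087^64 ≡ 6633^2 = 43996689 ≡ 1898 (mod 7937)
7087^76 = 7087^64 * 7087^8 * 7087^4 ≡ 1898 * 1689 * 6667 (mod 7937).
Accumulate the product:
1898 * 1689 = 3205722 ≡ 7111
7111 * 6667 = 47409037 ≡ 1336

1336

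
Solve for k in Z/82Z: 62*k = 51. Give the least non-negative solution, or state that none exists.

gcd(62, 82) = 2, and 2 does not divide 51.
So the congruence has no solution.

no solution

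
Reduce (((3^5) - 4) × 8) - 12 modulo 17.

(3)^5 ≡ 5 (mod 17)
5 - 4 = 1
1 × 8 = 8
8 - 12 = -4 ≡ 13 (mod 17)

13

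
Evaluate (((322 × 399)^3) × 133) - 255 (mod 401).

322 × 399 = 128478 ≡ 158 (mod 401)
(158)^3 ≡ 76 (mod 401)
76 × 133 = 10108 ≡ 83 (mod 401)
83 - 255 = -172 ≡ 229 (mod 401)

229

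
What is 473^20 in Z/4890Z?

1711

20 in binary is 10100, i.e. 20 = 16 + 4.
473^1 ≡ 473 (mod 4890)
473^2 ≡ 473^2 = 223729 ≡ 3679 (mod 4890)
473^4 ≡ 3679^2 = 13535041 ≡ 4411 (mod 4890)
473^8 ≡ 4411^2 = 19456921 ≡ 4501 (mod 4890)
473^16 ≡ 4501^2 = 20259001 ≡ 4621 (mod 4890)
473^20 = 473^16 × 473^4 ≡ 4621 × 4411 (mod 4890).
4621 × 4411 = 20383231 ≡ 1711 (mod 4890).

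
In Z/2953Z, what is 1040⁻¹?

Apply the Euclidean algorithm and back-substitute:
2953 = 2×1040 + 873
1040 = 1×873 + 167
873 = 5×167 + 38
167 = 4×38 + 15
38 = 2×15 + 8
15 = 1×8 + 7
8 = 1×7 + 1
7 = 7×1 + 0
gcd(1040, 2953) = 1, so the inverse exists.
Back-substitute for 1:
1 = 1×8 − 1×7
  = −1×15 + 2×8
  = 2×38 − 5×15
  = −5×167 + 22×38
  = 22×873 − 115×167
  = −115×1040 + 137×873
  = 137×2953 − 389×1040
So 1040⁻¹ ≡ −389 ≡ 2564 (mod 2953).

2564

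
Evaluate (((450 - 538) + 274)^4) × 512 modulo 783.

450 - 538 = -88 ≡ 695 (mod 783)
695 + 274 = 969 ≡ 186 (mod 783)
(186)^4 ≡ 378 (mod 783)
378 × 512 = 193536 ≡ 135 (mod 783)

135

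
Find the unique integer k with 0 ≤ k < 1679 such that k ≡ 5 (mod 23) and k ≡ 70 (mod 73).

23⁻¹ mod 73: 23×54 ≡ 1 (mod 73), so 23⁻¹ ≡ 54.
k = 5 + 23×((70 − 5)×54 mod 73) = 5 + 23×6 = 143.
Check: 143 mod 23 = 5, 143 mod 73 = 70. ✓

143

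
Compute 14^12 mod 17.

4

12 in binary is 1100, i.e. 12 = 8 + 4.
14^1 ≡ 14 (mod 17)
14^2 ≡ 14^2 = 196 ≡ 9 (mod 17)
14^4 ≡ 9^2 = 81 ≡ 13 (mod 17)
14^8 ≡ 13^2 = 169 ≡ 16 (mod 17)
14^12 = 14^8 * 14^4 ≡ 16 * 13 (mod 17).
16 * 13 = 208 ≡ 4 (mod 17).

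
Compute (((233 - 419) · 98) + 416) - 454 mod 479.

233 - 419 = -186 ≡ 293 (mod 479)
293 · 98 = 28714 ≡ 453 (mod 479)
453 + 416 = 869 ≡ 390 (mod 479)
390 - 454 = -64 ≡ 415 (mod 479)

415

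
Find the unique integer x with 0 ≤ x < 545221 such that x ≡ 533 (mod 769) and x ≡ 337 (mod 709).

34369

769⁻¹ mod 709: 769×130 ≡ 1 (mod 709), so 769⁻¹ ≡ 130.
x = 533 + 769×((337 − 533)×130 mod 709) = 533 + 769×44 = 34369.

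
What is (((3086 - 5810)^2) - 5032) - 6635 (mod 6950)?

6759

3086 - 5810 = -2724 ≡ 4226 (mod 6950)
(4226)^2 ≡ 4526 (mod 6950)
4526 - 5032 = -506 ≡ 6444 (mod 6950)
6444 - 6635 = -191 ≡ 6759 (mod 6950)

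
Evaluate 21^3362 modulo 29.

By square-and-multiply:
3362 in binary is 110100100010, i.e. 3362 = 2048 + 1024 + 256 + 32 + 2.
21^1 ≡ 21 (mod 29)
21^2 ≡ 21^2 = 441 ≡ 6 (mod 29)
21^4 ≡ 6^2 = 36 ≡ 7 (mod 29)
21^8 ≡ 7^2 = 49 ≡ 20 (mod 29)
21^16 ≡ 20^2 = 400 ≡ 23 (mod 29)
21^32 ≡ 23^2 = 529 ≡ 7 (mod 29)
21^64 ≡ 7^2 = 49 ≡ 20 (mod 29)
21^128 ≡ 20^2 = 400 ≡ 23 (mod 29)
21^256 ≡ 23^2 = 529 ≡ 7 (mod 29)
21^512 ≡ 7^2 = 49 ≡ 20 (mod 29)
21^1024 ≡ 20^2 = 400 ≡ 23 (mod 29)
21^2048 ≡ 23^2 = 529 ≡ 7 (mod 29)
21^3362 = 21^2048 · 21^1024 · 21^256 · 21^32 · 21^2 ≡ 7 · 23 · 7 · 7 · 6 (mod 29).
Accumulate the product:
7 · 23 = 161 ≡ 16
16 · 7 = 112 ≡ 25
25 · 7 = 175 ≡ 1
1 · 6 = 6

6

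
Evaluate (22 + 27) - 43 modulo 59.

6

22 + 27 = 49
49 - 43 = 6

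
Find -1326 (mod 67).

-1326 = -20·67 + 14, so -1326 ≡ 14 (mod 67).

14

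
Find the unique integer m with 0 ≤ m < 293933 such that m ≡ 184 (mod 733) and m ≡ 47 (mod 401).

733⁻¹ mod 401: 733×308 ≡ 1 (mod 401), so 733⁻¹ ≡ 308.
m = 184 + 733×((47 − 184)×308 mod 401) = 184 + 733×310 = 227414.
Check: 227414 mod 733 = 184, 227414 mod 401 = 47. ✓

227414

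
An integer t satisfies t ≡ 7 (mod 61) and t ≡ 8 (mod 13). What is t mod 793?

190

61⁻¹ mod 13: 61·3 ≡ 1 (mod 13), so 61⁻¹ ≡ 3.
t = 7 + 61·((8 − 7)·3 mod 13) = 7 + 61·3 = 190.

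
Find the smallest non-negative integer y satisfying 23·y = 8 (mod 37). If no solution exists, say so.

gcd(23, 37) = 1, so a unique solution mod 37 exists.
23⁻¹ ≡ 29 (mod 37).
y ≡ 29·8 ≡ 10 (mod 37).

10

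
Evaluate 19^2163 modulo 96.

43

By square-and-multiply:
2163 in binary is 100001110011, i.e. 2163 = 2048 + 64 + 32 + 16 + 2 + 1.
19^1 ≡ 19 (mod 96)
19^2 ≡ 19^2 = 361 ≡ 73 (mod 96)
19^4 ≡ 73^2 = 5329 ≡ 49 (mod 96)
19^8 ≡ 49^2 = 2401 ≡ 1 (mod 96)
19^16 ≡ 1^2 = 1 (mod 96)
19^32 ≡ 1^2 = 1 (mod 96)
19^64 ≡ 1^2 = 1 (mod 96)
19^128 ≡ 1^2 = 1 (mod 96)
19^256 ≡ 1^2 = 1 (mod 96)
19^512 ≡ 1^2 = 1 (mod 96)
19^1024 ≡ 1^2 = 1 (mod 96)
19^2048 ≡ 1^2 = 1 (mod 96)
19^2163 = 19^2048 * 19^64 * 19^32 * 19^16 * 19^2 * 19^1 ≡ 1 * 1 * 1 * 1 * 73 * 19 (mod 96).
Accumulate the product:
1 * 1 = 1
1 * 1 = 1
1 * 1 = 1
1 * 73 = 73
73 * 19 = 1387 ≡ 43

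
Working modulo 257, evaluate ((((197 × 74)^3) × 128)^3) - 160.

197 × 74 = 14578 ≡ 186 (mod 257)
(186)^3 ≡ 90 (mod 257)
90 × 128 = 11520 ≡ 212 (mod 257)
(212)^3 ≡ 110 (mod 257)
110 - 160 = -50 ≡ 207 (mod 257)

207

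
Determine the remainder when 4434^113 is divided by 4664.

2960

Using repeated squaring:
113 in binary is 1110001, i.e. 113 = 64 + 32 + 16 + 1.
4434^1 ≡ 4434 (mod 4664)
4434^2 ≡ 4434^2 = 19660356 ≡ 1596 (mod 4664)
4434^4 ≡ 1596^2 = 2547216 ≡ 672 (mod 4664)
4434^8 ≡ 672^2 = 451584 ≡ 3840 (mod 4664)
4434^16 ≡ 3840^2 = 14745600 ≡ 2696 (mod 4664)
4434^32 ≡ 2696^2 = 7268416 ≡ 1904 (mod 4664)
4434^64 ≡ 1904^2 = 3625216 ≡ 1288 (mod 4664)
4434^113 = 4434^64 · 4434^32 · 4434^16 · 4434^1 ≡ 1288 · 1904 · 2696 · 4434 (mod 4664).
Accumulate the product:
1288 · 1904 = 2452352 ≡ 3752
3752 · 2696 = 10115392 ≡ 3840
3840 · 4434 = 17026560 ≡ 2960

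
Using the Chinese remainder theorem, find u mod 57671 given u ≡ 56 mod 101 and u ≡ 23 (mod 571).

101⁻¹ mod 571: 101*147 ≡ 1 (mod 571), so 101⁻¹ ≡ 147.
u = 56 + 101*((23 − 56)*147 mod 571) = 56 + 101*288 = 29144.
Check: 29144 mod 101 = 56, 29144 mod 571 = 23. ✓

29144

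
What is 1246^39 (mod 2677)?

By square-and-multiply:
39 in binary is 100111, i.e. 39 = 32 + 4 + 2 + 1.
1246^1 ≡ 1246 (mod 2677)
1246^2 ≡ 1246^2 = 1552516 ≡ 2533 (mod 2677)
1246^4 ≡ 2533^2 = 6416089 ≡ 1997 (mod 2677)
1246^8 ≡ 1997^2 = 3988009 ≡ 1956 (mod 2677)
1246^16 ≡ 1956^2 = 3825936 ≡ 503 (mod 2677)
1246^32 ≡ 503^2 = 253009 ≡ 1371 (mod 2677)
1246^39 = 1246^32 × 1246^4 × 1246^2 × 1246^1 ≡ 1371 × 1997 × 2533 × 1246 (mod 2677).
Accumulate the product:
1371 × 1997 = 2737887 ≡ 1993
1993 × 2533 = 5048269 ≡ 2124
2124 × 1246 = 2646504 ≡ 1628

1628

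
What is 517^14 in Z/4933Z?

1426

Compute successive squares:
517^1 ≡ 517 (mod 4933)
517^2 ≡ 517^2 = 267289 ≡ 907 (mod 4933)
517^4 ≡ 907^2 = 822649 ≡ 3771 (mod 4933)
517^8 ≡ 3771^2 = 14220441 ≡ 3535 (mod 4933)
517^14 = 517^8 × 517^4 × 517^2 ≡ 3535 × 3771 × 907 (mod 4933).
Accumulate the product:
3535 × 3771 = 13330485 ≡ 1519
1519 × 907 = 1377733 ≡ 1426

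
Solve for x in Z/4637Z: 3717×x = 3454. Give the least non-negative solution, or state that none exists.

gcd(3717, 4637) = 1, so a unique solution mod 4637 exists.
3717⁻¹ ≡ 1880 (mod 4637).
x ≡ 1880×3454 ≡ 1720 (mod 4637).

1720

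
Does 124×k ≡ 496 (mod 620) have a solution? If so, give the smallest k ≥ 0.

4

gcd(124, 620) = 124, and 124 | 496, so solutions exist.
Divide through by 124: 1×k ≡ 4 (mod 5).
1⁻¹ ≡ 1 (mod 5).
k ≡ 1×4 ≡ 4 (mod 5).
The smallest non-negative solution is k = 4.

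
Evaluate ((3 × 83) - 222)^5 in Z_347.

110

3 × 83 = 249
249 - 222 = 27
(27)^5 ≡ 110 (mod 347)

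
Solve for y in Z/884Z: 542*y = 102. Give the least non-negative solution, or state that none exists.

gcd(542, 884) = 2, and 2 | 102, so solutions exist.
Divide through by 2: 271*y ≡ 51 mod 442.
271⁻¹ ≡ 305 (mod 442).
y ≡ 305*51 ≡ 85 (mod 442).
The smallest non-negative solution is y = 85.

85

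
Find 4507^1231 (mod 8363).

6218

4507^1 ≡ 4507 (mod 8363)
4507^2 ≡ 4507^2 = 20313049 ≡ 7685 (mod 8363)
4507^4 ≡ 7685^2 = 59059225 ≡ 8082 (mod 8363)
4507^8 ≡ 8082^2 = 65318724 ≡ 3694 (mod 8363)
4507^16 ≡ 3694^2 = 13645636 ≡ 5583 (mod 8363)
4507^32 ≡ 5583^2 = 31169889 ≡ 988 (mod 8363)
4507^64 ≡ 988^2 = 976144 ≡ 6036 (mod 8363)
4507^128 ≡ 6036^2 = 36433296 ≡ 4068 (mod 8363)
4507^256 ≡ 4068^2 = 16548624 ≡ 6610 (mod 8363)
4507^512 ≡ 6610^2 = 43692100 ≡ 3788 (mod 8363)
4507^1024 ≡ 3788^2 = 14348944 ≡ 6399 (mod 8363)
4507^1231 = 4507^1024 * 4507^128 * 4507^64 * 4507^8 * 4507^4 * 4507^2 * 4507^1 ≡ 6399 * 4068 * 6036 * 3694 * 8082 * 7685 * 4507 (mod 8363).
Accumulate the product:
6399 * 4068 = 26031132 ≡ 5476
5476 * 6036 = 33053136 ≡ 2560
2560 * 3694 = 9456640 ≡ 6450
6450 * 8082 = 52128900 ≡ 2321
2321 * 7685 = 17836885 ≡ 6969
6969 * 4507 = 31409283 ≡ 6218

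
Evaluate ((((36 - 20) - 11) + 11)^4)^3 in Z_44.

36

36 - 20 = 16
16 - 11 = 5
5 + 11 = 16
(16)^4 ≡ 20 (mod 44)
(20)^3 ≡ 36 (mod 44)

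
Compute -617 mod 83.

-617 = -8×83 + 47, so -617 ≡ 47 (mod 83).

47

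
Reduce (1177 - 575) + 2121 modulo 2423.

300

1177 - 575 = 602
602 + 2121 = 2723 ≡ 300 (mod 2423)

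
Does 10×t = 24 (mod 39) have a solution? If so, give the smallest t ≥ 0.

18

gcd(10, 39) = 1, so a unique solution mod 39 exists.
10⁻¹ ≡ 4 (mod 39).
t ≡ 4×24 ≡ 18 (mod 39).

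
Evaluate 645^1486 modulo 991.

1486 in binary is 10111001110, i.e. 1486 = 1024 + 256 + 128 + 64 + 8 + 4 + 2.
645^1 ≡ 645 (mod 991)
645^2 ≡ 645^2 = 416025 ≡ 796 (mod 991)
645^4 ≡ 796^2 = 633616 ≡ 367 (mod 991)
645^8 ≡ 367^2 = 134689 ≡ 904 (mod 991)
645^16 ≡ 904^2 = 817216 ≡ 632 (mod 991)
645^32 ≡ 632^2 = 399424 ≡ 51 (mod 991)
645^64 ≡ 51^2 = 2601 ≡ 619 (mod 991)
645^128 ≡ 619^2 = 383161 ≡ 635 (mod 991)
645^256 ≡ 635^2 = 403225 ≡ 879 (mod 991)
645^512 ≡ 879^2 = 772641 ≡ 652 (mod 991)
645^1024 ≡ 652^2 = 425104 ≡ 956 (mod 991)
645^1486 = 645^1024 × 645^256 × 645^128 × 645^64 × 645^8 × 645^4 × 645^2 ≡ 956 × 879 × 635 × 619 × 904 × 367 × 796 (mod 991).
Accumulate the product:
956 × 879 = 840324 ≡ 947
947 × 635 = 601345 ≡ 799
799 × 619 = 494581 ≡ 72
72 × 904 = 65088 ≡ 673
673 × 367 = 246991 ≡ 232
232 × 796 = 184672 ≡ 346

346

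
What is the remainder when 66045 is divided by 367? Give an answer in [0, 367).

66045 = 179*367 + 352, so 66045 ≡ 352 (mod 367).

352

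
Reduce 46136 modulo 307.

46136 = 150×307 + 86, so 46136 ≡ 86 (mod 307).

86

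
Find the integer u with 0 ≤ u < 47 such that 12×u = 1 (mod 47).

47 = 3×12 + 11
12 = 1×11 + 1
11 = 11×1 + 0
gcd(12, 47) = 1, so the inverse exists.
Bézout: 1 = −1×47 + 4×12.
So 12⁻¹ ≡ 4 (mod 47).

4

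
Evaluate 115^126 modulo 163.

58

115^1 ≡ 115 (mod 163)
115^2 ≡ 115^2 = 13225 ≡ 22 (mod 163)
115^4 ≡ 22^2 = 484 ≡ 158 (mod 163)
115^8 ≡ 158^2 = 24964 ≡ 25 (mod 163)
115^16 ≡ 25^2 = 625 ≡ 136 (mod 163)
115^32 ≡ 136^2 = 18496 ≡ 77 (mod 163)
115^64 ≡ 77^2 = 5929 ≡ 61 (mod 163)
115^126 = 115^64 * 115^32 * 115^16 * 115^8 * 115^4 * 115^2 ≡ 61 * 77 * 136 * 25 * 158 * 22 (mod 163).
Accumulate the product:
61 * 77 = 4697 ≡ 133
133 * 136 = 18088 ≡ 158
158 * 25 = 3950 ≡ 38
38 * 158 = 6004 ≡ 136
136 * 22 = 2992 ≡ 58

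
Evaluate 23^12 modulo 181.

Compute successive squares:
12 in binary is 1100, i.e. 12 = 8 + 4.
23^1 ≡ 23 (mod 181)
23^2 ≡ 23^2 = 529 ≡ 167 (mod 181)
23^4 ≡ 167^2 = 27889 ≡ 15 (mod 181)
23^8 ≡ 15^2 = 225 ≡ 44 (mod 181)
23^12 = 23^8 × 23^4 ≡ 44 × 15 (mod 181).
44 × 15 = 660 ≡ 117 (mod 181).

117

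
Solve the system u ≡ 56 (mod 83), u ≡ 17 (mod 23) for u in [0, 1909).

1052

83⁻¹ mod 23: 83·5 ≡ 1 (mod 23), so 83⁻¹ ≡ 5.
u = 56 + 83·((17 − 56)·5 mod 23) = 56 + 83·12 = 1052.
Check: 1052 mod 83 = 56, 1052 mod 23 = 17. ✓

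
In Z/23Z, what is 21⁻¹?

Apply the Euclidean algorithm and back-substitute:
23 = 1·21 + 2
21 = 10·2 + 1
2 = 2·1 + 0
gcd(21, 23) = 1, so the inverse exists.
Back-substitute for 1:
1 = 1·21 − 10·2
  = −10·23 + 11·21
So 21⁻¹ ≡ 11 (mod 23).

11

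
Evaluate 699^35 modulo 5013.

369

Compute successive squares:
699^1 ≡ 699 (mod 5013)
699^2 ≡ 699^2 = 488601 ≡ 2340 (mod 5013)
699^4 ≡ 2340^2 = 5475600 ≡ 1404 (mod 5013)
699^8 ≡ 1404^2 = 1971216 ≡ 1107 (mod 5013)
699^16 ≡ 1107^2 = 1225449 ≡ 2277 (mod 5013)
699^32 ≡ 2277^2 = 5184729 ≡ 1287 (mod 5013)
699^35 = 699^32 · 699^2 · 699^1 ≡ 1287 · 2340 · 699 (mod 5013).
Accumulate the product:
1287 · 2340 = 3011580 ≡ 3780
3780 · 699 = 2642220 ≡ 369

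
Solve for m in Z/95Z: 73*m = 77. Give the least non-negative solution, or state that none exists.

44

gcd(73, 95) = 1, so a unique solution mod 95 exists.
73⁻¹ ≡ 82 (mod 95).
m ≡ 82*77 ≡ 44 (mod 95).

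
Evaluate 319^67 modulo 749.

655

Compute successive squares:
67 in binary is 1000011, i.e. 67 = 64 + 2 + 1.
319^1 ≡ 319 (mod 749)
319^2 ≡ 319^2 = 101761 ≡ 646 (mod 749)
319^4 ≡ 646^2 = 417316 ≡ 123 (mod 749)
319^8 ≡ 123^2 = 15129 ≡ 149 (mod 749)
319^16 ≡ 149^2 = 22201 ≡ 480 (mod 749)
319^32 ≡ 480^2 = 230400 ≡ 457 (mod 749)
319^64 ≡ 457^2 = 208849 ≡ 627 (mod 749)
319^67 = 319^64 · 319^2 · 319^1 ≡ 627 · 646 · 319 (mod 749).
Accumulate the product:
627 · 646 = 405042 ≡ 582
582 · 319 = 185658 ≡ 655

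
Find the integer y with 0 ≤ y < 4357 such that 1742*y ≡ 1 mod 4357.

4357 = 2·1742 + 873
1742 = 1·873 + 869
873 = 1·869 + 4
869 = 217·4 + 1
4 = 4·1 + 0
gcd(1742, 4357) = 1, so the inverse exists.
Bézout: 1 = −435·4357 + 1088·1742.
So 1742⁻¹ ≡ 1088 (mod 4357).

1088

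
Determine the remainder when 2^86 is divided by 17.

2^1 ≡ 2 (mod 17)
2^2 ≡ 2^2 = 4 (mod 17)
2^4 ≡ 4^2 = 16 (mod 17)
2^8 ≡ 16^2 = 256 ≡ 1 (mod 17)
2^16 ≡ 1^2 = 1 (mod 17)
2^32 ≡ 1^2 = 1 (mod 17)
2^64 ≡ 1^2 = 1 (mod 17)
2^86 = 2^64 · 2^16 · 2^4 · 2^2 ≡ 1 · 1 · 16 · 4 (mod 17).
Accumulate the product:
1 · 1 = 1
1 · 16 = 16
16 · 4 = 64 ≡ 13

13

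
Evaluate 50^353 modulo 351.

254

353 in binary is 101100001, i.e. 353 = 256 + 64 + 32 + 1.
50^1 ≡ 50 (mod 351)
50^2 ≡ 50^2 = 2500 ≡ 43 (mod 351)
50^4 ≡ 43^2 = 1849 ≡ 94 (mod 351)
50^8 ≡ 94^2 = 8836 ≡ 61 (mod 351)
50^16 ≡ 61^2 = 3721 ≡ 211 (mod 351)
50^32 ≡ 211^2 = 44521 ≡ 295 (mod 351)
50^64 ≡ 295^2 = 87025 ≡ 328 (mod 351)
50^128 ≡ 328^2 = 107584 ≡ 178 (mod 351)
50^256 ≡ 178^2 = 31684 ≡ 94 (mod 351)
50^353 = 50^256 · 50^64 · 50^32 · 50^1 ≡ 94 · 328 · 295 · 50 (mod 351).
Accumulate the product:
94 · 328 = 30832 ≡ 295
295 · 295 = 87025 ≡ 328
328 · 50 = 16400 ≡ 254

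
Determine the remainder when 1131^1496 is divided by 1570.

1131^1 ≡ 1131 (mod 1570)
1131^2 ≡ 1131^2 = 1279161 ≡ 1181 (mod 1570)
1131^4 ≡ 1181^2 = 1394761 ≡ 601 (mod 1570)
1131^8 ≡ 601^2 = 361201 ≡ 101 (mod 1570)
1131^16 ≡ 101^2 = 10201 ≡ 781 (mod 1570)
1131^32 ≡ 781^2 = 609961 ≡ 801 (mod 1570)
1131^64 ≡ 801^2 = 641601 ≡ 1041 (mod 1570)
1131^128 ≡ 1041^2 = 1083681 ≡ 381 (mod 1570)
1131^256 ≡ 381^2 = 145161 ≡ 721 (mod 1570)
1131^512 ≡ 721^2 = 519841 ≡ 171 (mod 1570)
1131^1024 ≡ 171^2 = 29241 ≡ 981 (mod 1570)
1131^1496 = 1131^1024 × 1131^256 × 1131^128 × 1131^64 × 1131^16 × 1131^8 ≡ 981 × 721 × 381 × 1041 × 781 × 101 (mod 1570).
Accumulate the product:
981 × 721 = 707301 ≡ 801
801 × 381 = 305181 ≡ 601
601 × 1041 = 625641 ≡ 781
781 × 781 = 609961 ≡ 801
801 × 101 = 80901 ≡ 831

831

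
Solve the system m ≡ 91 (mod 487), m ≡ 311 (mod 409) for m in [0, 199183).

129146

487⁻¹ mod 409: 487×215 ≡ 1 (mod 409), so 487⁻¹ ≡ 215.
m = 91 + 487×((311 − 91)×215 mod 409) = 91 + 487×265 = 129146.
Check: 129146 mod 487 = 91, 129146 mod 409 = 311. ✓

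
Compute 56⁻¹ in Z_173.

34

173 = 3·56 + 5
56 = 11·5 + 1
5 = 5·1 + 0
gcd(56, 173) = 1, so the inverse exists.
Bézout: 1 = −11·173 + 34·56.
So 56⁻¹ ≡ 34 (mod 173).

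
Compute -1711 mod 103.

-1711 = -17×103 + 40, so -1711 ≡ 40 (mod 103).

40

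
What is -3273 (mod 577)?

-3273 = -6×577 + 189, so -3273 ≡ 189 (mod 577).

189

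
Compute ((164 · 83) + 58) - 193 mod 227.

164 · 83 = 13612 ≡ 219 (mod 227)
219 + 58 = 277 ≡ 50 (mod 227)
50 - 193 = -143 ≡ 84 (mod 227)

84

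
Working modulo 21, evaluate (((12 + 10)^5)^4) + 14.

12 + 10 = 22 ≡ 1 (mod 21)
(1)^5 ≡ 1 (mod 21)
(1)^4 ≡ 1 (mod 21)
1 + 14 = 15

15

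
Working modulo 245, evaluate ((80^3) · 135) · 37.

(80)^3 ≡ 195 (mod 245)
195 · 135 = 26325 ≡ 110 (mod 245)
110 · 37 = 4070 ≡ 150 (mod 245)

150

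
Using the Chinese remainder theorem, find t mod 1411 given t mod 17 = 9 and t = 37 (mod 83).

1199

17⁻¹ mod 83: 17×44 ≡ 1 (mod 83), so 17⁻¹ ≡ 44.
t = 9 + 17×((37 − 9)×44 mod 83) = 9 + 17×70 = 1199.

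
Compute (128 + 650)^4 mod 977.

128 + 650 = 778
(778)^4 ≡ 812 (mod 977)

812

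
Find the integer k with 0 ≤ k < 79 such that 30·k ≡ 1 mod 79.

29

Apply the Euclidean algorithm and back-substitute:
79 = 2*30 + 19
30 = 1*19 + 11
19 = 1*11 + 8
11 = 1*8 + 3
8 = 2*3 + 2
3 = 1*2 + 1
2 = 2*1 + 0
gcd(30, 79) = 1, so the inverse exists.
Back-substitute for 1:
1 = 1*3 − 1*2
  = −1*8 + 3*3
  = 3*11 − 4*8
  = −4*19 + 7*11
  = 7*30 − 11*19
  = −11*79 + 29*30
So 30⁻¹ ≡ 29 (mod 79).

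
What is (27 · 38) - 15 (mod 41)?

27 · 38 = 1026 ≡ 1 (mod 41)
1 - 15 = -14 ≡ 27 (mod 41)

27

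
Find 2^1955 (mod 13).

Compute successive squares:
1955 in binary is 11110100011, i.e. 1955 = 1024 + 512 + 256 + 128 + 32 + 2 + 1.
2^1 ≡ 2 (mod 13)
2^2 ≡ 2^2 = 4 (mod 13)
2^4 ≡ 4^2 = 16 ≡ 3 (mod 13)
2^8 ≡ 3^2 = 9 (mod 13)
2^16 ≡ 9^2 = 81 ≡ 3 (mod 13)
2^32 ≡ 3^2 = 9 (mod 13)
2^64 ≡ 9^2 = 81 ≡ 3 (mod 13)
2^128 ≡ 3^2 = 9 (mod 13)
2^256 ≡ 9^2 = 81 ≡ 3 (mod 13)
2^512 ≡ 3^2 = 9 (mod 13)
2^1024 ≡ 9^2 = 81 ≡ 3 (mod 13)
2^1955 = 2^1024 · 2^512 · 2^256 · 2^128 · 2^32 · 2^2 · 2^1 ≡ 3 · 9 · 3 · 9 · 9 · 4 · 2 (mod 13).
Accumulate the product:
3 · 9 = 27 ≡ 1
1 · 3 = 3
3 · 9 = 27 ≡ 1
1 · 9 = 9
9 · 4 = 36 ≡ 10
10 · 2 = 20 ≡ 7

7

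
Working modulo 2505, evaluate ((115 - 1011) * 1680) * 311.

2340

115 - 1011 = -896 ≡ 1609 (mod 2505)
1609 * 1680 = 2703120 ≡ 225 (mod 2505)
225 * 311 = 69975 ≡ 2340 (mod 2505)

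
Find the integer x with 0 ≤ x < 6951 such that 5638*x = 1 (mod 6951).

6951 = 1·5638 + 1313
5638 = 4·1313 + 386
1313 = 3·386 + 155
386 = 2·155 + 76
155 = 2·76 + 3
76 = 25·3 + 1
3 = 3·1 + 0
gcd(5638, 6951) = 1, so the inverse exists.
Bézout: 1 = −1855·6951 + 2287·5638.
So 5638⁻¹ ≡ 2287 (mod 6951).

2287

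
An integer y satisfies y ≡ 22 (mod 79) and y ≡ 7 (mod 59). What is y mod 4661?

1128

79⁻¹ mod 59: 79·3 ≡ 1 (mod 59), so 79⁻¹ ≡ 3.
y = 22 + 79·((7 − 22)·3 mod 59) = 22 + 79·14 = 1128.
Check: 1128 mod 79 = 22, 1128 mod 59 = 7. ✓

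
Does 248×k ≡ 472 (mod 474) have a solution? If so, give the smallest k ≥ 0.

gcd(248, 474) = 2, and 2 | 472, so solutions exist.
Divide through by 2: 124×k ≡ 236 (mod 237).
124⁻¹ ≡ 151 (mod 237).
k ≡ 151×236 ≡ 86 (mod 237).
The smallest non-negative solution is k = 86.

86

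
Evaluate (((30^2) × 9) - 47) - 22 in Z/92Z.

(30)^2 ≡ 72 (mod 92)
72 × 9 = 648 ≡ 4 (mod 92)
4 - 47 = -43 ≡ 49 (mod 92)
49 - 22 = 27

27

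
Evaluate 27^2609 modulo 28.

Using repeated squaring:
2609 in binary is 101000110001, i.e. 2609 = 2048 + 512 + 32 + 16 + 1.
27^1 ≡ 27 (mod 28)
27^2 ≡ 27^2 = 729 ≡ 1 (mod 28)
27^4 ≡ 1^2 = 1 (mod 28)
27^8 ≡ 1^2 = 1 (mod 28)
27^16 ≡ 1^2 = 1 (mod 28)
27^32 ≡ 1^2 = 1 (mod 28)
27^64 ≡ 1^2 = 1 (mod 28)
27^128 ≡ 1^2 = 1 (mod 28)
27^256 ≡ 1^2 = 1 (mod 28)
27^512 ≡ 1^2 = 1 (mod 28)
27^1024 ≡ 1^2 = 1 (mod 28)
27^2048 ≡ 1^2 = 1 (mod 28)
27^2609 = 27^2048 * 27^512 * 27^32 * 27^16 * 27^1 ≡ 1 * 1 * 1 * 1 * 27 (mod 28).
Accumulate the product:
1 * 1 = 1
1 * 1 = 1
1 * 1 = 1
1 * 27 = 27

27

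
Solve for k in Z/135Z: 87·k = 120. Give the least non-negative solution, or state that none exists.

gcd(87, 135) = 3, and 3 | 120, so solutions exist.
Divide through by 3: 29·k ≡ 40 (mod 45).
29⁻¹ ≡ 14 (mod 45).
k ≡ 14·40 ≡ 20 (mod 45).
The smallest non-negative solution is k = 20.

20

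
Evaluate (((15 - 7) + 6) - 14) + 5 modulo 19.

15 - 7 = 8
8 + 6 = 14
14 - 14 = 0
0 + 5 = 5

5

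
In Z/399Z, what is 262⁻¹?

399 = 1·262 + 137
262 = 1·137 + 125
137 = 1·125 + 12
125 = 10·12 + 5
12 = 2·5 + 2
5 = 2·2 + 1
2 = 2·1 + 0
gcd(262, 399) = 1, so the inverse exists.
Bézout: 1 = −109·399 + 166·262.
So 262⁻¹ ≡ 166 (mod 399).

166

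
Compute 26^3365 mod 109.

Using repeated squaring:
3365 in binary is 110100100101, i.e. 3365 = 2048 + 1024 + 256 + 32 + 4 + 1.
26^1 ≡ 26 (mod 109)
26^2 ≡ 26^2 = 676 ≡ 22 (mod 109)
26^4 ≡ 22^2 = 484 ≡ 48 (mod 109)
26^8 ≡ 48^2 = 2304 ≡ 15 (mod 109)
26^16 ≡ 15^2 = 225 ≡ 7 (mod 109)
26^32 ≡ 7^2 = 49 (mod 109)
26^64 ≡ 49^2 = 2401 ≡ 3 (mod 109)
26^128 ≡ 3^2 = 9 (mod 109)
26^256 ≡ 9^2 = 81 (mod 109)
26^512 ≡ 81^2 = 6561 ≡ 21 (mod 109)
26^1024 ≡ 21^2 = 441 ≡ 5 (mod 109)
26^2048 ≡ 5^2 = 25 (mod 109)
26^3365 = 26^2048 · 26^1024 · 26^256 · 26^32 · 26^4 · 26^1 ≡ 25 · 5 · 81 · 49 · 48 · 26 (mod 109).
Accumulate the product:
25 · 5 = 125 ≡ 16
16 · 81 = 1296 ≡ 97
97 · 49 = 4753 ≡ 66
66 · 48 = 3168 ≡ 7
7 · 26 = 182 ≡ 73

73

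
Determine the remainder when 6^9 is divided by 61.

8

9 in binary is 1001, i.e. 9 = 8 + 1.
6^1 ≡ 6 (mod 61)
6^2 ≡ 6^2 = 36 (mod 61)
6^4 ≡ 36^2 = 1296 ≡ 15 (mod 61)
6^8 ≡ 15^2 = 225 ≡ 42 (mod 61)
6^9 = 6^8 * 6^1 ≡ 42 * 6 (mod 61).
42 * 6 = 252 ≡ 8 (mod 61).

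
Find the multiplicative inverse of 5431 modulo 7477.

7477 = 1·5431 + 2046
5431 = 2·2046 + 1339
2046 = 1·1339 + 707
1339 = 1·707 + 632
707 = 1·632 + 75
632 = 8·75 + 32
75 = 2·32 + 11
32 = 2·11 + 10
11 = 1·10 + 1
10 = 10·1 + 0
gcd(5431, 7477) = 1, so the inverse exists.
Back-substitute for 1:
1 = 1·11 − 1·10
  = −1·32 + 3·11
  = 3·75 − 7·32
  = −7·632 + 59·75
  = 59·707 − 66·632
  = −66·1339 + 125·707
  = 125·2046 − 191·1339
  = −191·5431 + 507·2046
  = 507·7477 − 698·5431
So 5431⁻¹ ≡ −698 ≡ 6779 (mod 7477).

6779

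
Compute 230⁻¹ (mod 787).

787 = 3×230 + 97
230 = 2×97 + 36
97 = 2×36 + 25
36 = 1×25 + 11
25 = 2×11 + 3
11 = 3×3 + 2
3 = 1×2 + 1
2 = 2×1 + 0
gcd(230, 787) = 1, so the inverse exists.
Back-substitute for 1:
1 = 1×3 − 1×2
  = −1×11 + 4×3
  = 4×25 − 9×11
  = −9×36 + 13×25
  = 13×97 − 35×36
  = −35×230 + 83×97
  = 83×787 − 284×230
So 230⁻¹ ≡ −284 ≡ 503 (mod 787).

503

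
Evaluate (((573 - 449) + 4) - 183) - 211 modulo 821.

555

573 - 449 = 124
124 + 4 = 128
128 - 183 = -55 ≡ 766 (mod 821)
766 - 211 = 555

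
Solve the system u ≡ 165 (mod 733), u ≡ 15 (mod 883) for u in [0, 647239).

733⁻¹ mod 883: 733×571 ≡ 1 (mod 883), so 733⁻¹ ≡ 571.
u = 165 + 733×((15 − 165)×571 mod 883) = 165 + 733×1 = 898.

898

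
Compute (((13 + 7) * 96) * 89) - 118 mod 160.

42

13 + 7 = 20
20 * 96 = 1920 ≡ 0 (mod 160)
0 * 89 = 0
0 - 118 = -118 ≡ 42 (mod 160)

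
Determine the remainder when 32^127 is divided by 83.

46

By square-and-multiply:
32^1 ≡ 32 (mod 83)
32^2 ≡ 32^2 = 1024 ≡ 28 (mod 83)
32^4 ≡ 28^2 = 784 ≡ 37 (mod 83)
32^8 ≡ 37^2 = 1369 ≡ 41 (mod 83)
32^16 ≡ 41^2 = 1681 ≡ 21 (mod 83)
32^32 ≡ 21^2 = 441 ≡ 26 (mod 83)
32^64 ≡ 26^2 = 676 ≡ 12 (mod 83)
32^127 = 32^64 × 32^32 × 32^16 × 32^8 × 32^4 × 32^2 × 32^1 ≡ 12 × 26 × 21 × 41 × 37 × 28 × 32 (mod 83).
Accumulate the product:
12 × 26 = 312 ≡ 63
63 × 21 = 1323 ≡ 78
78 × 41 = 3198 ≡ 44
44 × 37 = 1628 ≡ 51
51 × 28 = 1428 ≡ 17
17 × 32 = 544 ≡ 46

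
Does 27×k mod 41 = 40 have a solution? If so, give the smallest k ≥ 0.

3

gcd(27, 41) = 1, so a unique solution mod 41 exists.
27⁻¹ ≡ 38 (mod 41).
k ≡ 38×40 ≡ 3 (mod 41).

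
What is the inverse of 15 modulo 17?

8

By the extended Euclidean algorithm:
17 = 1·15 + 2
15 = 7·2 + 1
2 = 2·1 + 0
gcd(15, 17) = 1, so the inverse exists.
Back-substitute for 1:
1 = 1·15 − 7·2
  = −7·17 + 8·15
So 15⁻¹ ≡ 8 (mod 17).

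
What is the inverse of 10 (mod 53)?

16

53 = 5×10 + 3
10 = 3×3 + 1
3 = 3×1 + 0
gcd(10, 53) = 1, so the inverse exists.
Back-substitute for 1:
1 = 1×10 − 3×3
  = −3×53 + 16×10
So 10⁻¹ ≡ 16 (mod 53).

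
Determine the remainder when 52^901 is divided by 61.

52

52^1 ≡ 52 (mod 61)
52^2 ≡ 52^2 = 2704 ≡ 20 (mod 61)
52^4 ≡ 20^2 = 400 ≡ 34 (mod 61)
52^8 ≡ 34^2 = 1156 ≡ 58 (mod 61)
52^16 ≡ 58^2 = 3364 ≡ 9 (mod 61)
52^32 ≡ 9^2 = 81 ≡ 20 (mod 61)
52^64 ≡ 20^2 = 400 ≡ 34 (mod 61)
52^128 ≡ 34^2 = 1156 ≡ 58 (mod 61)
52^256 ≡ 58^2 = 3364 ≡ 9 (mod 61)
52^512 ≡ 9^2 = 81 ≡ 20 (mod 61)
52^901 = 52^512 · 52^256 · 52^128 · 52^4 · 52^1 ≡ 20 · 9 · 58 · 34 · 52 (mod 61).
Accumulate the product:
20 · 9 = 180 ≡ 58
58 · 58 = 3364 ≡ 9
9 · 34 = 306 ≡ 1
1 · 52 = 52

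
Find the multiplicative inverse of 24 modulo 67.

14

Apply the Euclidean algorithm and back-substitute:
67 = 2×24 + 19
24 = 1×19 + 5
19 = 3×5 + 4
5 = 1×4 + 1
4 = 4×1 + 0
gcd(24, 67) = 1, so the inverse exists.
Back-substitute for 1:
1 = 1×5 − 1×4
  = −1×19 + 4×5
  = 4×24 − 5×19
  = −5×67 + 14×24
So 24⁻¹ ≡ 14 (mod 67).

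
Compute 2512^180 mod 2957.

534

By square-and-multiply:
180 in binary is 10110100, i.e. 180 = 128 + 32 + 16 + 4.
2512^1 ≡ 2512 (mod 2957)
2512^2 ≡ 2512^2 = 6310144 ≡ 2863 (mod 2957)
2512^4 ≡ 2863^2 = 8196769 ≡ 2922 (mod 2957)
2512^8 ≡ 2922^2 = 8538084 ≡ 1225 (mod 2957)
2512^16 ≡ 1225^2 = 1500625 ≡ 1426 (mod 2957)
2512^32 ≡ 1426^2 = 2033476 ≡ 2017 (mod 2957)
2512^64 ≡ 2017^2 = 4068289 ≡ 2414 (mod 2957)
2512^128 ≡ 2414^2 = 5827396 ≡ 2106 (mod 2957)
2512^180 = 2512^128 × 2512^32 × 2512^16 × 2512^4 ≡ 2106 × 2017 × 1426 × 2922 (mod 2957).
Accumulate the product:
2106 × 2017 = 4247802 ≡ 1550
1550 × 1426 = 2210300 ≡ 1421
1421 × 2922 = 4152162 ≡ 534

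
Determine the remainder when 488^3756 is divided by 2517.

3756 in binary is 111010101100, i.e. 3756 = 2048 + 1024 + 512 + 128 + 32 + 8 + 4.
488^1 ≡ 488 (mod 2517)
488^2 ≡ 488^2 = 238144 ≡ 1546 (mod 2517)
488^4 ≡ 1546^2 = 2390116 ≡ 1483 (mod 2517)
488^8 ≡ 1483^2 = 2199289 ≡ 1948 (mod 2517)
488^16 ≡ 1948^2 = 3794704 ≡ 1585 (mod 2517)
488^32 ≡ 1585^2 = 2512225 ≡ 259 (mod 2517)
488^64 ≡ 259^2 = 67081 ≡ 1639 (mod 2517)
488^128 ≡ 1639^2 = 2686321 ≡ 682 (mod 2517)
488^256 ≡ 682^2 = 465124 ≡ 1996 (mod 2517)
488^512 ≡ 1996^2 = 3984016 ≡ 2122 (mod 2517)
488^1024 ≡ 2122^2 = 4502884 ≡ 2488 (mod 2517)
488^2048 ≡ 2488^2 = 6190144 ≡ 841 (mod 2517)
488^3756 = 488^2048 × 488^1024 × 488^512 × 488^128 × 488^32 × 488^8 × 488^4 ≡ 841 × 2488 × 2122 × 682 × 259 × 1948 × 1483 (mod 2517).
Accumulate the product:
841 × 2488 = 2092408 ≡ 781
781 × 2122 = 1657282 ≡ 1096
1096 × 682 = 747472 ≡ 2440
2440 × 259 = 631960 ≡ 193
193 × 1948 = 375964 ≡ 931
931 × 1483 = 1380673 ≡ 1357

1357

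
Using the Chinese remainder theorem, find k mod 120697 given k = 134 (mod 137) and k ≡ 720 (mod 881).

137⁻¹ mod 881: 137×418 ≡ 1 (mod 881), so 137⁻¹ ≡ 418.
k = 134 + 137×((720 − 134)×418 mod 881) = 134 + 137×30 = 4244.
Check: 4244 mod 137 = 134, 4244 mod 881 = 720. ✓

4244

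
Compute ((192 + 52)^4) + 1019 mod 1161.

192 + 52 = 244
(244)^4 ≡ 1135 (mod 1161)
1135 + 1019 = 2154 ≡ 993 (mod 1161)

993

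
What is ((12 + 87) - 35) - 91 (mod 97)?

70

12 + 87 = 99 ≡ 2 (mod 97)
2 - 35 = -33 ≡ 64 (mod 97)
64 - 91 = -27 ≡ 70 (mod 97)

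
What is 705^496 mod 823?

818

By square-and-multiply:
705^1 ≡ 705 (mod 823)
705^2 ≡ 705^2 = 497025 ≡ 756 (mod 823)
705^4 ≡ 756^2 = 571536 ≡ 374 (mod 823)
705^8 ≡ 374^2 = 139876 ≡ 789 (mod 823)
705^16 ≡ 789^2 = 622521 ≡ 333 (mod 823)
705^32 ≡ 333^2 = 110889 ≡ 607 (mod 823)
705^64 ≡ 607^2 = 368449 ≡ 568 (mod 823)
705^128 ≡ 568^2 = 322624 ≡ 8 (mod 823)
705^256 ≡ 8^2 = 64 (mod 823)
705^496 = 705^256 * 705^128 * 705^64 * 705^32 * 705^16 ≡ 64 * 8 * 568 * 607 * 333 (mod 823).
Accumulate the product:
64 * 8 = 512
512 * 568 = 290816 ≡ 297
297 * 607 = 180279 ≡ 42
42 * 333 = 13986 ≡ 818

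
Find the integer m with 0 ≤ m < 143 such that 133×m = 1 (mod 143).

100

143 = 1*133 + 10
133 = 13*10 + 3
10 = 3*3 + 1
3 = 3*1 + 0
gcd(133, 143) = 1, so the inverse exists.
Bézout: 1 = 40*143 − 43*133.
So 133⁻¹ ≡ −43 ≡ 100 (mod 143).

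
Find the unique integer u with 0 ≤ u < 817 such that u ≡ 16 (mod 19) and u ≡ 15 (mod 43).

19⁻¹ mod 43: 19×34 ≡ 1 (mod 43), so 19⁻¹ ≡ 34.
u = 16 + 19×((15 − 16)×34 mod 43) = 16 + 19×9 = 187.
Check: 187 mod 19 = 16, 187 mod 43 = 15. ✓

187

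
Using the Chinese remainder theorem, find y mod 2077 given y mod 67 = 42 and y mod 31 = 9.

67⁻¹ mod 31: 67×25 ≡ 1 (mod 31), so 67⁻¹ ≡ 25.
y = 42 + 67×((9 − 42)×25 mod 31) = 42 + 67×12 = 846.
Check: 846 mod 67 = 42, 846 mod 31 = 9. ✓

846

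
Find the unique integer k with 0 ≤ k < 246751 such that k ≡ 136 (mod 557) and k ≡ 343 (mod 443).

557⁻¹ mod 443: 557*307 ≡ 1 (mod 443), so 557⁻¹ ≡ 307.
k = 136 + 557*((343 − 136)*307 mod 443) = 136 + 557*200 = 111536.
Check: 111536 mod 557 = 136, 111536 mod 443 = 343. ✓

111536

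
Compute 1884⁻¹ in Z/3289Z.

3289 = 1·1884 + 1405
1884 = 1·1405 + 479
1405 = 2·479 + 447
479 = 1·447 + 32
447 = 13·32 + 31
32 = 1·31 + 1
31 = 31·1 + 0
gcd(1884, 3289) = 1, so the inverse exists.
Back-substitute for 1:
1 = 1·32 − 1·31
  = −1·447 + 14·32
  = 14·479 − 15·447
  = −15·1405 + 44·479
  = 44·1884 − 59·1405
  = −59·3289 + 103·1884
So 1884⁻¹ ≡ 103 (mod 3289).

103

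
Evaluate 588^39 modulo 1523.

Using repeated squaring:
39 in binary is 100111, i.e. 39 = 32 + 4 + 2 + 1.
588^1 ≡ 588 (mod 1523)
588^2 ≡ 588^2 = 345744 ≡ 23 (mod 1523)
588^4 ≡ 23^2 = 529 (mod 1523)
588^8 ≡ 529^2 = 279841 ≡ 1132 (mod 1523)
588^16 ≡ 1132^2 = 1281424 ≡ 581 (mod 1523)
588^32 ≡ 581^2 = 337561 ≡ 978 (mod 1523)
588^39 = 588^32 · 588^4 · 588^2 · 588^1 ≡ 978 · 529 · 23 · 588 (mod 1523).
Accumulate the product:
978 · 529 = 517362 ≡ 1065
1065 · 23 = 24495 ≡ 127
127 · 588 = 74676 ≡ 49

49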